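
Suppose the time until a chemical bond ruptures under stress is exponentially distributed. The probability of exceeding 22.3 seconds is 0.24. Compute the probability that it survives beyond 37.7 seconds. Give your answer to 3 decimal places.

e^(−λ·22.3) = 0.24 ⇒ λ = −ln(0.24)/22.3 = 0.0639962.
P(X > 37.7) = e^(−0.0639962·37.7) = e^(−2.4127) ≈ 0.090.

0.090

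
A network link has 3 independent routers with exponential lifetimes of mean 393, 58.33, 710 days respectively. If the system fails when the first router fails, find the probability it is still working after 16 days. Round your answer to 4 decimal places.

0.7135

The first failure time is exponential with rate Σλ_i = 1/393 + 1/58.33 + 1/710 = 0.0210968 per day.
P(min > 16) = e^(−0.0210968·16) = e^(−0.33755) ≈ 0.7135.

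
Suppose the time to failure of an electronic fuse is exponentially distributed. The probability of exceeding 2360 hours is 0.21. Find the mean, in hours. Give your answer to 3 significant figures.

e^(−λ·2360) = 0.21 ⇒ λ = −ln(0.21)/2360 = 0.000661291.
Mean = 1/λ = 1512.19 hours.

1510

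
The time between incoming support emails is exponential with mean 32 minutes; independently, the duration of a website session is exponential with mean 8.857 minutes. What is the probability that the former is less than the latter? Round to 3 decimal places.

0.217

λ_1 = 1/32 = 0.03125, λ_2 = 1/8.857 = 0.112905.
For independent exponentials, P(the former < the latter) = λ_1/(λ_1+λ_2) = 0.03125/0.144155 ≈ 0.217.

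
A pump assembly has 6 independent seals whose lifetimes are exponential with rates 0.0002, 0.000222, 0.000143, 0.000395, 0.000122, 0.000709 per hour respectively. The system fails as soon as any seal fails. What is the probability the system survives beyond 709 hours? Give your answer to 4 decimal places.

0.2809

The time to first failure is exponential with rate Σλ = 0.0002 + 0.000222 + 0.000143 + 0.000395 + 0.000122 + 0.000709 = 0.001791.
P(min > 709) = e^(−0.001791·709) = e^(−1.2698) ≈ 0.2809.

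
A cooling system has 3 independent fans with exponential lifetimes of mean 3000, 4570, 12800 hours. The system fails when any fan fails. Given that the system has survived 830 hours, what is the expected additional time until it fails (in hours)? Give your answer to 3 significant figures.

1590

First-failure rate Σλ = 1/3000 + 1/4570 + 1/12800 = 0.000630277.
By memorylessness the expected residual is 1/Σλ = 1586.6 hours, regardless of the 830 already elapsed.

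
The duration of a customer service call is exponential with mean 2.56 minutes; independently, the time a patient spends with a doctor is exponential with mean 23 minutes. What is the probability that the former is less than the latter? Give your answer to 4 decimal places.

λ_1 = 1/2.56 = 0.390625, λ_2 = 1/23 = 0.0434783.
For independent exponentials, P(the former < the latter) = λ_1/(λ_1+λ_2) = 0.390625/0.434103 ≈ 0.8998.

0.8998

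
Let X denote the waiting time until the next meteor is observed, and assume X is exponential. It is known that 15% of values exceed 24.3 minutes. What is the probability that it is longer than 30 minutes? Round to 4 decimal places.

0.0961

e^(−λ·24.3) = 0.15 ⇒ λ = −ln(0.15)/24.3 = 0.0780708.
P(X > 30) = e^(−0.0780708·30) = e^(−2.3421) ≈ 0.0961.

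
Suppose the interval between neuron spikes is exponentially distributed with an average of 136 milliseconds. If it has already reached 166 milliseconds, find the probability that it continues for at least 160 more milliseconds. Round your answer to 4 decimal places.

0.3084

The rate is λ = 1/136 = 0.00735294 per millisecond.
The exponential is memoryless, so the remaining time is again Exp(λ): the condition X > 166 is irrelevant.
P(X > 160) = e^(−1.1765) ≈ 0.3084.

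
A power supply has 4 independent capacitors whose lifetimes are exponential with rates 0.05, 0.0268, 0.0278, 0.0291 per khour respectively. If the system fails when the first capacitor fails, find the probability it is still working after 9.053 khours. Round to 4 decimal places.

0.2981

The time to first failure is exponential with rate Σλ = 0.05 + 0.0268 + 0.0278 + 0.0291 = 0.1337.
P(min > 9.053) = e^(−0.1337·9.053) = e^(−1.2104) ≈ 0.2981.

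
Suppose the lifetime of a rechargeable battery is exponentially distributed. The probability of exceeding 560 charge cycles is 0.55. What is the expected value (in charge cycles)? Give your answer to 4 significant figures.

936.7

e^(−λ·560) = 0.55 ⇒ λ = −ln(0.55)/560 = 0.00106757.
Mean = 1/λ = 936.71 charge cycles.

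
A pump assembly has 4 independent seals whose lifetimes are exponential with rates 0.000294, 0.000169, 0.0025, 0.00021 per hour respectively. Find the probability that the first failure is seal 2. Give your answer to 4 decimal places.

0.0533

The time to first failure is exponential with rate Σλ = 0.000294 + 0.000169 + 0.0025 + 0.00021 = 0.003173.
P(seal 2 first) = λ_2/Σλ = 0.000169/0.003173 ≈ 0.0533.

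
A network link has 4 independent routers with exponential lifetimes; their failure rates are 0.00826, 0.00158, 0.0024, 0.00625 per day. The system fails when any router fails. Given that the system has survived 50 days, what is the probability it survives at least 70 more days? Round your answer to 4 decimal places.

Time to first failure ~ Exp(Σλ) with Σλ = 0.01849.
By memorylessness, P(T > 50+70 | T > 50) = P(T > 70) = e^(−0.01849·70) ≈ 0.2741.

0.2741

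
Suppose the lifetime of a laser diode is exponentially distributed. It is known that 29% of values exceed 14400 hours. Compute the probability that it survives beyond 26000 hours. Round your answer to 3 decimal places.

e^(−λ·14400) = 0.29 ⇒ λ = −ln(0.29)/14400 = 0.0000859635.
P(X > 26000) = e^(−0.0000859635·26000) = e^(−2.2351) ≈ 0.107.

0.107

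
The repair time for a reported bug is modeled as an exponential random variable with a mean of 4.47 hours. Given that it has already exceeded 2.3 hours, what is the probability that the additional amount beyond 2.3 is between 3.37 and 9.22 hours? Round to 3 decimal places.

The rate is λ = 1/4.47 = 0.223714 per hour.
Memoryless: the residual past 2.3 is again Exp(λ).
P(3.37 < residual < 9.22) = e^(−λ·3.37) − e^(−λ·9.22) = 0.47052 − 0.12712 ≈ 0.343.

0.343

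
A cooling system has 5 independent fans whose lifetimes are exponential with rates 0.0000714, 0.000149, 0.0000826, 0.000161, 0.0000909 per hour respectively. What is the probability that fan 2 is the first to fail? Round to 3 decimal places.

0.269

The time to first failure is exponential with rate Σλ = 0.0000714 + 0.000149 + 0.0000826 + 0.000161 + 0.0000909 = 0.0005549.
P(fan 2 first) = λ_2/Σλ = 0.000149/0.0005549 ≈ 0.269.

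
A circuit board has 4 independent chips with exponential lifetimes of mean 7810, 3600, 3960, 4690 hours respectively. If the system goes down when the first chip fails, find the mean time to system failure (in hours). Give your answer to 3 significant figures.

1150

The first failure time is exponential with rate Σλ_i = 1/7810 + 1/3600 + 1/3960 + 1/4690 = 0.000871564 per hour.
E[min] = 1/Σλ = 1/0.000871564 = 1147.36 hours.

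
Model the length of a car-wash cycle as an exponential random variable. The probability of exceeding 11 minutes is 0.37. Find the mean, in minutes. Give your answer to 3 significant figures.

e^(−λ·11) = 0.37 ⇒ λ = −ln(0.37)/11 = 0.0903866.
Mean = 1/λ = 11.0636 minutes.

11.1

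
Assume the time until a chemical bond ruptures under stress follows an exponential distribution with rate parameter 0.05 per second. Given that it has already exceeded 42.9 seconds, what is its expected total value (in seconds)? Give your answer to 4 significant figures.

62.90

By memorylessness, E[X | X > 42.9] = 42.9 + 1/λ = 42.9 + 20 = 62.9 seconds.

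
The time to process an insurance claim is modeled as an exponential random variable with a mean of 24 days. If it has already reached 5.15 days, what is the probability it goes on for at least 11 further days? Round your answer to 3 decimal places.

The rate is λ = 1/24 = 0.0416667 per day.
P(X > s+t | X > s) = e^(−λ(s+t))/e^(−λs) = e^(−λt), independent of s = 5.15.
P(X > 11) = e^(−0.45833) ≈ 0.632.

0.632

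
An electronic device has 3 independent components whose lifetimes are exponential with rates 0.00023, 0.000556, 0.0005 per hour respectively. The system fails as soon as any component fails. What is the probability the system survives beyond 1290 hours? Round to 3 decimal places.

0.190

The time to first failure is exponential with rate Σλ = 0.00023 + 0.000556 + 0.0005 = 0.001286.
P(min > 1290) = e^(−0.001286·1290) = e^(−1.6589) ≈ 0.190.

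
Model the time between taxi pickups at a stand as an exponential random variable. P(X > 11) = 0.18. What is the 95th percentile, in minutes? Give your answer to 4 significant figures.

19.22

e^(−λ·11) = 0.18 ⇒ λ = −ln(0.18)/11 = 0.155891.
95th percentile: 1 − e^(−λt) = 0.95, t = −ln(0.05)/λ = 19.2169 minutes.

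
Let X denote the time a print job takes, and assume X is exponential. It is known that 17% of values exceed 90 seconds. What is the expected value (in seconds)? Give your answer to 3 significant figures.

50.8

e^(−λ·90) = 0.17 ⇒ λ = −ln(0.17)/90 = 0.0196884.
Mean = 1/λ = 50.7913 seconds.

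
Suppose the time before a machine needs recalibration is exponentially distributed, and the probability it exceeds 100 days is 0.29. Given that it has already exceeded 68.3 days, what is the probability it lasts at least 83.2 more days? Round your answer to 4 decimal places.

0.3570

From e^(−λ·100) = 0.29, λ = −ln(0.29)/100 = 0.0123787.
Memoryless: P(X > 68.3+83.2 | X > 68.3) = P(X > 83.2) = e^(−0.0123787·83.2) ≈ 0.3570.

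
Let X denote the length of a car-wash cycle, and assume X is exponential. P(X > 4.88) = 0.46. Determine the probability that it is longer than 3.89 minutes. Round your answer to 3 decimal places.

e^(−λ·4.88) = 0.46 ⇒ λ = −ln(0.46)/4.88 = 0.159125.
P(X > 3.89) = e^(−0.159125·3.89) = e^(−0.619) ≈ 0.538.

0.538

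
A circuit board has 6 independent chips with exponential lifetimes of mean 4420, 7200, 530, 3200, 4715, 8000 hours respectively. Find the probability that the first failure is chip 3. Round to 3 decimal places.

Rates: λ_i = 1/mean_i → 0.000226244, 0.000138889, 0.00188679, 0.0003125, 0.000212089, 0.000125; Σλ = 0.00290151.
P(chip 3 first) = λ_3/Σλ = 0.00188679/0.00290151 ≈ 0.650.

0.650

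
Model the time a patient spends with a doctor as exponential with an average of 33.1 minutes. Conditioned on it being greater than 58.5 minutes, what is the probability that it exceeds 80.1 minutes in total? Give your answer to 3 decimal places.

0.521

The rate is λ = 1/33.1 = 0.0302115 per minute.
The exponential is memoryless, so the remaining time is again Exp(λ): the condition X > 58.5 is irrelevant.
P(X > 21.6) = e^(−0.65257) ≈ 0.521.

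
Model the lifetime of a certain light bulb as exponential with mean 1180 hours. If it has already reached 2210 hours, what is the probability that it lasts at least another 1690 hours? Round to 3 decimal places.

0.239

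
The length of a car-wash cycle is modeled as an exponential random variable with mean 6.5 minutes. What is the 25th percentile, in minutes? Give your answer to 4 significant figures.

The rate is λ = 1/6.5 = 0.153846 per minute.
Set 1 − e^(−λt) = 0.25, so t = −ln(0.75)/λ = 0.28768/0.153846 ≈ 1.86993 minutes.

1.870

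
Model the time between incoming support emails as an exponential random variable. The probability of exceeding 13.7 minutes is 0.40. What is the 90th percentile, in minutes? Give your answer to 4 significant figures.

34.43

e^(−λ·13.7) = 0.40 ⇒ λ = −ln(0.40)/13.7 = 0.0668825.
90th percentile: 1 − e^(−λt) = 0.9, t = −ln(0.1)/λ = 34.4273 minutes.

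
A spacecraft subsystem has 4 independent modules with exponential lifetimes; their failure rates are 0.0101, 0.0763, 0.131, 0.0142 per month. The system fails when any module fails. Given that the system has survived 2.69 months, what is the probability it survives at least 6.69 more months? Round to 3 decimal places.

Time to first failure ~ Exp(Σλ) with Σλ = 0.2316.
By memorylessness, P(T > 2.69+6.69 | T > 2.69) = P(T > 6.69) = e^(−0.2316·6.69) ≈ 0.212.

0.212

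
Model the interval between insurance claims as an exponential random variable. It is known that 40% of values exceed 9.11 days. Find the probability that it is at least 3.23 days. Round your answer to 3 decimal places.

0.723

e^(−λ·9.11) = 0.40 ⇒ λ = −ln(0.40)/9.11 = 0.100581.
P(X > 3.23) = e^(−0.100581·3.23) = e^(−0.32488) ≈ 0.723.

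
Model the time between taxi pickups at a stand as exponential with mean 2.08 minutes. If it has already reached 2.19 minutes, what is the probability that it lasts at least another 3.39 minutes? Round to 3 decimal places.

0.196

The rate is λ = 1/2.08 = 0.480769 per minute.
P(X > s+t | X > s) = e^(−λ(s+t))/e^(−λs) = e^(−λt), independent of s = 2.19.
P(X > 3.39) = e^(−1.6298) ≈ 0.196.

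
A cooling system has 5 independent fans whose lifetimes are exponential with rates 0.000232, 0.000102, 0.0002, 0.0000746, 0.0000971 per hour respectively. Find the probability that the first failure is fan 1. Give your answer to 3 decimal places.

The time to first failure is exponential with rate Σλ = 0.000232 + 0.000102 + 0.0002 + 0.0000746 + 0.0000971 = 0.0007057.
P(fan 1 first) = λ_1/Σλ = 0.000232/0.0007057 ≈ 0.329.

0.329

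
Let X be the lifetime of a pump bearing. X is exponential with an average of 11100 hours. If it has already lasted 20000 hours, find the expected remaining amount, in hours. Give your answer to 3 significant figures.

11100

The rate is λ = 1/11100 = 0.0000900901 per hour.
By memorylessness, the remaining amount past any threshold is again Exp(λ) with mean 1/λ = 11100 hours.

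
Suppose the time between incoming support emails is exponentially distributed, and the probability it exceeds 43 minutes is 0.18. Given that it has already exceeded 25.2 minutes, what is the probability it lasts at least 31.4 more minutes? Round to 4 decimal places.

From e^(−λ·43) = 0.18, λ = −ln(0.18)/43 = 0.039879.
Memoryless: P(X > 25.2+31.4 | X > 25.2) = P(X > 31.4) = e^(−0.039879·31.4) ≈ 0.2859.

0.2859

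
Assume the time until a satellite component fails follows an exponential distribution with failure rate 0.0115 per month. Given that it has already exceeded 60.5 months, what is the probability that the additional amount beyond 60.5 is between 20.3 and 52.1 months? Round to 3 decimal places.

0.243

Memoryless: the residual past 60.5 is again Exp(λ).
P(20.3 < residual < 52.1) = e^(−λ·20.3) − e^(−λ·52.1) = 0.79180 − 0.54928 ≈ 0.243.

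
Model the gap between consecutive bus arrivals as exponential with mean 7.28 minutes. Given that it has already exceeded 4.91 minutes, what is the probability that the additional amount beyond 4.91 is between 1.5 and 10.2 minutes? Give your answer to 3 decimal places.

The rate is λ = 1/7.28 = 0.137363 per minute.
Memoryless: the residual past 4.91 is again Exp(λ).
P(1.5 < residual < 10.2) = e^(−λ·1.5) − e^(−λ·10.2) = 0.81380 − 0.24633 ≈ 0.567.

0.567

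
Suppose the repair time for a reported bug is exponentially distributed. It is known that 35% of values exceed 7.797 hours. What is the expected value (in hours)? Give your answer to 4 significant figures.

e^(−λ·7.797) = 0.35 ⇒ λ = −ln(0.35)/7.797 = 0.134644.
Mean = 1/λ = 7.42697 hours.

7.427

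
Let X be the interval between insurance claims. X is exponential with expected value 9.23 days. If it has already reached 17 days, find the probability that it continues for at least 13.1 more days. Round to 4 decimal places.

The rate is λ = 1/9.23 = 0.108342 per day.
The exponential is memoryless, so the remaining time is again Exp(λ): the condition X > 17 is irrelevant.
P(X > 13.1) = e^(−1.4193) ≈ 0.2419.

0.2419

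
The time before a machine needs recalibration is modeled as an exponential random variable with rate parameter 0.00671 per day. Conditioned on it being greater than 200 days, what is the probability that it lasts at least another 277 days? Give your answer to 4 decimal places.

0.1559

P(X > s+t | X > s) = e^(−λ(s+t))/e^(−λs) = e^(−λt), independent of s = 200.
P(X > 277) = e^(−1.8587) ≈ 0.1559.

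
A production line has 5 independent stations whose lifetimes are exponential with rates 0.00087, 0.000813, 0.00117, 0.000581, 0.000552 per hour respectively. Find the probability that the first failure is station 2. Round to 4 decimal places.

0.2040

The time to first failure is exponential with rate Σλ = 0.00087 + 0.000813 + 0.00117 + 0.000581 + 0.000552 = 0.003986.
P(station 2 first) = λ_2/Σλ = 0.000813/0.003986 ≈ 0.2040.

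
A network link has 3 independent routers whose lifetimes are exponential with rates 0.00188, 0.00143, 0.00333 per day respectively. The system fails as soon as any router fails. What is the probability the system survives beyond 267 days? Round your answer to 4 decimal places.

The time to first failure is exponential with rate Σλ = 0.00188 + 0.00143 + 0.00333 = 0.00664.
P(min > 267) = e^(−0.00664·267) = e^(−1.7729) ≈ 0.1698.

0.1698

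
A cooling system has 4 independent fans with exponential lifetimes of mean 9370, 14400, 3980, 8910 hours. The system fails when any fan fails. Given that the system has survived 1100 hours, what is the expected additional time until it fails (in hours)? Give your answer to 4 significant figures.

1853

First-failure rate Σλ = 1/9370 + 1/14400 + 1/3980 + 1/8910 = 0.000539658.
By memorylessness the expected residual is 1/Σλ = 1853.03 hours, regardless of the 1100 already elapsed.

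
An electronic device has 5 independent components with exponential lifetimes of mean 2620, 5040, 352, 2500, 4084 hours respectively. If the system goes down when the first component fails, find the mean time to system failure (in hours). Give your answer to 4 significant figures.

The first failure time is exponential with rate Σλ_i = 1/2620 + 1/5040 + 1/352 + 1/2500 + 1/4084 = 0.00406586 per hour.
E[min] = 1/Σλ = 1/0.00406586 = 245.95 hours.

246.0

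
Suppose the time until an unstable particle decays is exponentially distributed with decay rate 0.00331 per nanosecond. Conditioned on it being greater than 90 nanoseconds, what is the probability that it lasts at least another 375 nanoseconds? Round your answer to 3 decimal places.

P(X > s+t | X > s) = e^(−λ(s+t))/e^(−λs) = e^(−λt), independent of s = 90.
P(X > 375) = e^(−1.2412) ≈ 0.289.

0.289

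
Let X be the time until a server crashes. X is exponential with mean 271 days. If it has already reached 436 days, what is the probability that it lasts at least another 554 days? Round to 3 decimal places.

0.129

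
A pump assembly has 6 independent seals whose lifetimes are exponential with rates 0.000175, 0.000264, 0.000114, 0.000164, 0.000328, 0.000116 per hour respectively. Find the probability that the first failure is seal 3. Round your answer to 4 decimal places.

The time to first failure is exponential with rate Σλ = 0.000175 + 0.000264 + 0.000114 + 0.000164 + 0.000328 + 0.000116 = 0.001161.
P(seal 3 first) = λ_3/Σλ = 0.000114/0.001161 ≈ 0.0982.

0.0982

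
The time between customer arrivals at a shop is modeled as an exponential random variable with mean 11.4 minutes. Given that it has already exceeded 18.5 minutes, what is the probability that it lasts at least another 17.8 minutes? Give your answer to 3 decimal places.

0.210

The rate is λ = 1/11.4 = 0.0877193 per minute.
By the memoryless property, P(X > 18.5+17.8 | X > 18.5) = P(X > 17.8).
P(X > 17.8) = e^(−1.5614) ≈ 0.210.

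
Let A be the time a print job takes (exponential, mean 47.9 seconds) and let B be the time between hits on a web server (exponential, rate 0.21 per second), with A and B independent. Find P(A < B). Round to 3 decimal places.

0.090

λ_1 = 1/47.9 = 0.0208768, λ_2 = 0.21.
For independent exponentials, P(A < B) = λ_1/(λ_1+λ_2) = 0.0208768/0.230877 ≈ 0.090.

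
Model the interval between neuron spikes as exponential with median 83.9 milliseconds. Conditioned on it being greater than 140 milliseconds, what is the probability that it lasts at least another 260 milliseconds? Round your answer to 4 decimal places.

0.1167

For an exponential, median = ln(2)/λ, so λ = ln 2 / 83.9 = 0.00826159 per millisecond.
P(X > s+t | X > s) = e^(−λ(s+t))/e^(−λs) = e^(−λt), independent of s = 140.
P(X > 260) = e^(−2.148) ≈ 0.1167.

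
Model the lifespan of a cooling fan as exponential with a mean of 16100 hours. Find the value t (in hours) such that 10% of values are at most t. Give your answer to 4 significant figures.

The rate is λ = 1/16100 = 0.0000621118 per hour.
Set 1 − e^(−λt) = 0.1, so t = −ln(0.9)/λ = 0.10536/0.0000621118 ≈ 1696.3 hours.

1696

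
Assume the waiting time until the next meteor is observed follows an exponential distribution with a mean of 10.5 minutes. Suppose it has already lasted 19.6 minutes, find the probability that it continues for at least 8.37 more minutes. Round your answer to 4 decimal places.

0.4506

The rate is λ = 1/10.5 = 0.0952381 per minute.
By the memoryless property, P(X > 19.6+8.37 | X > 19.6) = P(X > 8.37).
P(X > 8.37) = e^(−0.79714) ≈ 0.4506.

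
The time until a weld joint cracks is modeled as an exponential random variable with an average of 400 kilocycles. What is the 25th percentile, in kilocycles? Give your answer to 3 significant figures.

The rate is λ = 1/400 = 0.0025 per kilocycle.
Set 1 − e^(−λt) = 0.25, so t = −ln(0.75)/λ = 0.28768/0.0025 ≈ 115.073 kilocycles.

115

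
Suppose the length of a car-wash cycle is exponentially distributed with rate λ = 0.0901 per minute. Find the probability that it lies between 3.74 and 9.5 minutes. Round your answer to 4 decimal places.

0.2890

P(3.74 < X < 9.5) = e^(−λ·3.74) − e^(−λ·9.5) = 0.71393 − 0.42488 ≈ 0.2890.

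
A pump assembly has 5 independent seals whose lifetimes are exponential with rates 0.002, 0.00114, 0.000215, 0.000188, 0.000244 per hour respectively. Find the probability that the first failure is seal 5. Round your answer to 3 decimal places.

The time to first failure is exponential with rate Σλ = 0.002 + 0.00114 + 0.000215 + 0.000188 + 0.000244 = 0.003787.
P(seal 5 first) = λ_5/Σλ = 0.000244/0.003787 ≈ 0.064.

0.064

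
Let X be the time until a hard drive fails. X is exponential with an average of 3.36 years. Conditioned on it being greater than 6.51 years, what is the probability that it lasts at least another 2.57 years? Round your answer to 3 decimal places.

The rate is λ = 1/3.36 = 0.297619 per year.
The exponential is memoryless, so the remaining time is again Exp(λ): the condition X > 6.51 is irrelevant.
P(X > 2.57) = e^(−0.76488) ≈ 0.465.

0.465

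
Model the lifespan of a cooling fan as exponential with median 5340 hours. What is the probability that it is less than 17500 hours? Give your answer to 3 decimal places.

0.897

For an exponential, median = ln(2)/λ, so λ = ln 2 / 5340 = 0.000129803 per hour.
P(X ≤ 17500) = 1 − e^(−λ·17500) = 1 − e^(−2.2715) ≈ 0.897.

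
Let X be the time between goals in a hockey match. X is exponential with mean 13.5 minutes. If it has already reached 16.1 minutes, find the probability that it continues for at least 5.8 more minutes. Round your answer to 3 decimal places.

0.651

The rate is λ = 1/13.5 = 0.0740741 per minute.
The exponential is memoryless, so the remaining time is again Exp(λ): the condition X > 16.1 is irrelevant.
P(X > 5.8) = e^(−0.42963) ≈ 0.651.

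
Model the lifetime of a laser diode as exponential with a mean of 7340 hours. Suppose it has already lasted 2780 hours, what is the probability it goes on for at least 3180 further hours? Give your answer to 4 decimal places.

0.6484

The rate is λ = 1/7340 = 0.00013624 per hour.
By the memoryless property, P(X > 2780+3180 | X > 2780) = P(X > 3180).
P(X > 3180) = e^(−0.43324) ≈ 0.6484.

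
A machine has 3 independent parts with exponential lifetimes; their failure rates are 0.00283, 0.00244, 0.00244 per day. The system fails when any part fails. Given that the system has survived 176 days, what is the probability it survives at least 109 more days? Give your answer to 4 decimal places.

0.4315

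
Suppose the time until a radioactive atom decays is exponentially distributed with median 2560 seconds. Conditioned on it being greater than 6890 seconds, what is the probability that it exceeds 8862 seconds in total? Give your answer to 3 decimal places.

0.586

For an exponential, median = ln(2)/λ, so λ = ln 2 / 2560 = 0.000270761 per second.
The exponential is memoryless, so the remaining time is again Exp(λ): the condition X > 6890 is irrelevant.
P(X > 1972) = e^(−0.53394) ≈ 0.586.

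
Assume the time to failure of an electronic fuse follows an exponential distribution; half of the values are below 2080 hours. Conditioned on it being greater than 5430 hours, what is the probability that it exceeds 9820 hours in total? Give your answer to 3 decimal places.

For an exponential, median = ln(2)/λ, so λ = ln 2 / 2080 = 0.000333244 per hour.
By the memoryless property, P(X > 5430+4390 | X > 5430) = P(X > 4390).
P(X > 4390) = e^(−1.4629) ≈ 0.232.

0.232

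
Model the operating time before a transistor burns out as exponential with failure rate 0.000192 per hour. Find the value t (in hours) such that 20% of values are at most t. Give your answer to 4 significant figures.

Set 1 − e^(−λt) = 0.2, so t = −ln(0.8)/λ = 0.22314/0.000192 ≈ 1162.21 hours.

1162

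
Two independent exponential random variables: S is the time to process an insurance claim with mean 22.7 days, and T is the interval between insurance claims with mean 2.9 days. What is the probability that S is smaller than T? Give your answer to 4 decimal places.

0.1133

λ_1 = 1/22.7 = 0.0440529, λ_2 = 1/2.9 = 0.344828.
For independent exponentials, P(S < T) = λ_1/(λ_1+λ_2) = 0.0440529/0.38888 ≈ 0.1133.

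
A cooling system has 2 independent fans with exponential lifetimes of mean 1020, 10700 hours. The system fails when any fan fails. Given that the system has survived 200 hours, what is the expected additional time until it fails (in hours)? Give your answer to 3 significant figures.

First-failure rate Σλ = 1/1020 + 1/10700 = 0.00107385.
By memorylessness the expected residual is 1/Σλ = 931.229 hours, regardless of the 200 already elapsed.

931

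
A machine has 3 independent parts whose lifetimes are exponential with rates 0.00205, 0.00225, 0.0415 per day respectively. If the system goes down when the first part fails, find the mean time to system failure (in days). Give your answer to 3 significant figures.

21.8

The time to first failure is exponential with rate Σλ = 0.00205 + 0.00225 + 0.0415 = 0.0458.
E[min] = 1/Σλ = 1/0.0458 = 21.8341 days.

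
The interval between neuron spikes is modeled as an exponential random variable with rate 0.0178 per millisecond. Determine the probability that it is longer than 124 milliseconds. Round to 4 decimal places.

P(X > 124) = e^(−λ·124) = e^(−2.2072) ≈ 0.1100.

0.1100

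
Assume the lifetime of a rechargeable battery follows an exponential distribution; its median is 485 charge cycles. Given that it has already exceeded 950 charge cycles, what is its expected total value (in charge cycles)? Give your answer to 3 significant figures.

For an exponential, median = ln(2)/λ, so λ = ln 2 / 485 = 0.00142917 per charge cycle.
By memorylessness, E[X | X > 950] = 950 + 1/λ = 950 + 699.707 = 1649.71 charge cycles.

1650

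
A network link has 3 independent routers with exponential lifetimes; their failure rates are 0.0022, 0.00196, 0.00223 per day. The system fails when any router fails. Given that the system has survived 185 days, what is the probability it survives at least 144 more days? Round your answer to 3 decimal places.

Time to first failure ~ Exp(Σλ) with Σλ = 0.00639.
By memorylessness, P(T > 185+144 | T > 185) = P(T > 144) = e^(−0.00639·144) ≈ 0.398.

0.398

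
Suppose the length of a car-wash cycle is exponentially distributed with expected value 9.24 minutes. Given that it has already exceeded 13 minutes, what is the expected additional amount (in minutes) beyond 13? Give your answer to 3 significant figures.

The rate is λ = 1/9.24 = 0.108225 per minute.
By memorylessness, the remaining amount past any threshold is again Exp(λ) with mean 1/λ = 9.24 minutes.

9.24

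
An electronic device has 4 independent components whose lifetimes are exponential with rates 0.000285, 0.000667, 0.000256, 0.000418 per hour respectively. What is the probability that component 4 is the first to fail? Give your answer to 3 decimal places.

The time to first failure is exponential with rate Σλ = 0.000285 + 0.000667 + 0.000256 + 0.000418 = 0.001626.
P(component 4 first) = λ_4/Σλ = 0.000418/0.001626 ≈ 0.257.

0.257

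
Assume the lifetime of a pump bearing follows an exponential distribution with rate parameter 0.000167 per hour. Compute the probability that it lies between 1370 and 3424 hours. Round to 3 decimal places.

0.231

P(1370 < X < 3424) = e^(−λ·1370) − e^(−λ·3424) = 0.79550 − 0.56450 ≈ 0.231.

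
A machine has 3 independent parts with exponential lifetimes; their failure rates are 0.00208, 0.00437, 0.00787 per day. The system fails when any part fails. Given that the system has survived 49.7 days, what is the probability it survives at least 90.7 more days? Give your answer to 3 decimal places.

0.273

Time to first failure ~ Exp(Σλ) with Σλ = 0.01432.
By memorylessness, P(T > 49.7+90.7 | T > 49.7) = P(T > 90.7) = e^(−0.01432·90.7) ≈ 0.273.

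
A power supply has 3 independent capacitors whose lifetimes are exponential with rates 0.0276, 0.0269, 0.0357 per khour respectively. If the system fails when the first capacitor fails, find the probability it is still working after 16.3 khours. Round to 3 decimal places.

The time to first failure is exponential with rate Σλ = 0.0276 + 0.0269 + 0.0357 = 0.0902.
P(min > 16.3) = e^(−0.0902·16.3) = e^(−1.4703) ≈ 0.230.

0.230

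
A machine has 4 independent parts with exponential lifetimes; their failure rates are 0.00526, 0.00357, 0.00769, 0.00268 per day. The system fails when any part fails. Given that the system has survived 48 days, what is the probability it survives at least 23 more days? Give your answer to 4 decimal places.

0.6430

Time to first failure ~ Exp(Σλ) with Σλ = 0.0192.
By memorylessness, P(T > 48+23 | T > 48) = P(T > 23) = e^(−0.0192·23) ≈ 0.6430.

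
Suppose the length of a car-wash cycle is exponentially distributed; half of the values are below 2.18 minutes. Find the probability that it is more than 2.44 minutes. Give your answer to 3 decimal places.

For an exponential, median = ln(2)/λ, so λ = ln 2 / 2.18 = 0.317957 per minute.
P(X > 2.44) = e^(−λ·2.44) = e^(−0.77582) ≈ 0.460.

0.460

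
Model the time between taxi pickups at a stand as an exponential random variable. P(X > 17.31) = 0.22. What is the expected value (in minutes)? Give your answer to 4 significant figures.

e^(−λ·17.31) = 0.22 ⇒ λ = −ln(0.22)/17.31 = 0.0874713.
Mean = 1/λ = 11.4323 minutes.

11.43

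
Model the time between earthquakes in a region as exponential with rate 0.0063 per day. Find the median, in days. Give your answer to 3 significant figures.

110

Set 1 − e^(−λt) = 0.5, so t = −ln(0.5)/λ = 0.69315/0.0063 ≈ 110.023 days.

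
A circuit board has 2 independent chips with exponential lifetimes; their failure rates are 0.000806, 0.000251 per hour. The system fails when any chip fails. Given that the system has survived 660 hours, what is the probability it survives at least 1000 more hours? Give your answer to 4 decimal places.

0.3475

Time to first failure ~ Exp(Σλ) with Σλ = 0.001057.
By memorylessness, P(T > 660+1000 | T > 660) = P(T > 1000) = e^(−0.001057·1000) ≈ 0.3475.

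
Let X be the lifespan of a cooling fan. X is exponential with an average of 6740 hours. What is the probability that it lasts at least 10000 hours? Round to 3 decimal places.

The rate is λ = 1/6740 = 0.000148368 per hour.
P(X > 10000) = e^(−λ·10000) = e^(−1.4837) ≈ 0.227.

0.227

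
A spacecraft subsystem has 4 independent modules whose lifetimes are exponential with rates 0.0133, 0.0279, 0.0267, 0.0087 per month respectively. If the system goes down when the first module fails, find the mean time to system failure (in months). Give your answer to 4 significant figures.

13.05

The time to first failure is exponential with rate Σλ = 0.0133 + 0.0279 + 0.0267 + 0.0087 = 0.0766.
E[min] = 1/Σλ = 1/0.0766 = 13.0548 months.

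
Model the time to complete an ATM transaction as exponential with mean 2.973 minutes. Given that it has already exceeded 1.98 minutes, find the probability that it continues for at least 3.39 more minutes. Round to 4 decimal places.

The rate is λ = 1/2.973 = 0.336361 per minute.
By the memoryless property, P(X > 1.98+3.39 | X > 1.98) = P(X > 3.39).
P(X > 3.39) = e^(−1.1403) ≈ 0.3197.

0.3197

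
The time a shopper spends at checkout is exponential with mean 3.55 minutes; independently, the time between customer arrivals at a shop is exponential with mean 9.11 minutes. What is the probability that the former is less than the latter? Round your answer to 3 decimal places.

λ_1 = 1/3.55 = 0.28169, λ_2 = 1/9.11 = 0.109769.
For independent exponentials, P(the former < the latter) = λ_1/(λ_1+λ_2) = 0.28169/0.39146 ≈ 0.720.

0.720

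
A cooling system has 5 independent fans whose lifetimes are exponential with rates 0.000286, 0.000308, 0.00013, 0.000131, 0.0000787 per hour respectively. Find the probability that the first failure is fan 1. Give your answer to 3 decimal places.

0.306

The time to first failure is exponential with rate Σλ = 0.000286 + 0.000308 + 0.00013 + 0.000131 + 0.0000787 = 0.0009337.
P(fan 1 first) = λ_1/Σλ = 0.000286/0.0009337 ≈ 0.306.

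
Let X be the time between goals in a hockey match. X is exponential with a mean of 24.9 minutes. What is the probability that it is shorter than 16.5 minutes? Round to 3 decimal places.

0.485

The rate is λ = 1/24.9 = 0.0401606 per minute.
P(X ≤ 16.5) = 1 − e^(−λ·16.5) = 1 − e^(−0.66265) ≈ 0.485.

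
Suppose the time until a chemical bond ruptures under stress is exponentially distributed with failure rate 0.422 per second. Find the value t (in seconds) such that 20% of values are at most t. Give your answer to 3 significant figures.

Set 1 − e^(−λt) = 0.2, so t = −ln(0.8)/λ = 0.22314/0.422 ≈ 0.528776 seconds.

0.529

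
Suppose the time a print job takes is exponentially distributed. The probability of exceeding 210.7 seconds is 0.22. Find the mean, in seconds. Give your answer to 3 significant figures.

139

e^(−λ·210.7) = 0.22 ⇒ λ = −ln(0.22)/210.7 = 0.00718618.
Mean = 1/λ = 139.156 seconds.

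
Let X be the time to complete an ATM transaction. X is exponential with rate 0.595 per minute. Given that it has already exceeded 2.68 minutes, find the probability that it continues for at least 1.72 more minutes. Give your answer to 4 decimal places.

0.3594

By the memoryless property, P(X > 2.68+1.72 | X > 2.68) = P(X > 1.72).
P(X > 1.72) = e^(−1.0234) ≈ 0.3594.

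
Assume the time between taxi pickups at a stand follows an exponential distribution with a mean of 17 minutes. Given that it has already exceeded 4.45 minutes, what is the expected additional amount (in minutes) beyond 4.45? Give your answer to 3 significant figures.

17.0

The rate is λ = 1/17 = 0.0588235 per minute.
By memorylessness, the remaining amount past any threshold is again Exp(λ) with mean 1/λ = 17 minutes.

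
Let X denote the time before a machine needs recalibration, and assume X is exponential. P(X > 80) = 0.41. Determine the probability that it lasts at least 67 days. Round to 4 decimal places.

0.4739

e^(−λ·80) = 0.41 ⇒ λ = −ln(0.41)/80 = 0.011145.
P(X > 67) = e^(−0.011145·67) = e^(−0.74671) ≈ 0.4739.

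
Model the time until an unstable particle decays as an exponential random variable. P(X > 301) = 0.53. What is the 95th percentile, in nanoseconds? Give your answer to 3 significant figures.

e^(−λ·301) = 0.53 ⇒ λ = −ln(0.53)/301 = 0.00210923.
95th percentile: 1 − e^(−λt) = 0.95, t = −ln(0.05)/λ = 1420.3 nanoseconds.

1420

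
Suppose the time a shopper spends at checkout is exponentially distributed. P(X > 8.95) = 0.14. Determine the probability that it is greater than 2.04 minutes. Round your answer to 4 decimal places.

0.6388

e^(−λ·8.95) = 0.14 ⇒ λ = −ln(0.14)/8.95 = 0.219677.
P(X > 2.04) = e^(−0.219677·2.04) = e^(−0.44814) ≈ 0.6388.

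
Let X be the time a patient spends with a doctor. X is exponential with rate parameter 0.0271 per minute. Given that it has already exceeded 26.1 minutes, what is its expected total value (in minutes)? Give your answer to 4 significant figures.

By memorylessness, E[X | X > 26.1] = 26.1 + 1/λ = 26.1 + 36.9004 = 63.0004 minutes.

63.00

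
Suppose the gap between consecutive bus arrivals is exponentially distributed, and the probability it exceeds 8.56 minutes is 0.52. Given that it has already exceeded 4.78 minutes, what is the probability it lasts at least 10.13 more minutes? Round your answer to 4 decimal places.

From e^(−λ·8.56) = 0.52, λ = −ln(0.52)/8.56 = 0.0763933.
Memoryless: P(X > 4.78+10.13 | X > 4.78) = P(X > 10.13) = e^(−0.0763933·10.13) ≈ 0.4612.

0.4612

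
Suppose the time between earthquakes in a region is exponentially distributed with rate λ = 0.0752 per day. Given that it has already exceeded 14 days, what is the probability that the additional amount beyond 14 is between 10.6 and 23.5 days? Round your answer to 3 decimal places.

0.280

Memoryless: the residual past 14 is again Exp(λ).
P(10.6 < residual < 23.5) = e^(−λ·10.6) − e^(−λ·23.5) = 0.45062 − 0.17081 ≈ 0.280.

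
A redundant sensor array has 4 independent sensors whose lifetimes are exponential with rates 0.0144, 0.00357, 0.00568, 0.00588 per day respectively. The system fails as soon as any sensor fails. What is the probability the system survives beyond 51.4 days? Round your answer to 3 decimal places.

0.219

The time to first failure is exponential with rate Σλ = 0.0144 + 0.00357 + 0.00568 + 0.00588 = 0.02953.
P(min > 51.4) = e^(−0.02953·51.4) = e^(−1.5178) ≈ 0.219.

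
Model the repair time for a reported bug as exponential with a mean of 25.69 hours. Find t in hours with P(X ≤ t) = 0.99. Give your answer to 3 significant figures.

The rate is λ = 1/25.69 = 0.0389257 per hour.
Set 1 − e^(−λt) = 0.99, so t = −ln(0.01)/λ = 4.6052/0.0389257 ≈ 118.307 hours.

118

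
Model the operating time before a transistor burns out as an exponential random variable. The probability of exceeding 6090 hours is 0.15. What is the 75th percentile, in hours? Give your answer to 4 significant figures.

e^(−λ·6090) = 0.15 ⇒ λ = −ln(0.15)/6090 = 0.000311514.
75th percentile: 1 − e^(−λt) = 0.75, t = −ln(0.25)/λ = 4450.18 hours.

4450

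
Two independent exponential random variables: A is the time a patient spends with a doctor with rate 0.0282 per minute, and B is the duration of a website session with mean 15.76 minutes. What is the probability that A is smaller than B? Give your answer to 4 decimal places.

0.3077

λ_1 = 0.0282, λ_2 = 1/15.76 = 0.0634518.
For independent exponentials, P(A < B) = λ_1/(λ_1+λ_2) = 0.0282/0.0916518 ≈ 0.3077.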